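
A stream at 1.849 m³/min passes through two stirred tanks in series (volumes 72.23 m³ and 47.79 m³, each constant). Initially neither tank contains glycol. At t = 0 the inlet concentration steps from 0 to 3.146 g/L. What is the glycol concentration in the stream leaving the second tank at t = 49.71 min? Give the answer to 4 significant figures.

Time constants: τᵢ = Vᵢ/Q for each well-mixed tank.
τ₁ = 72.23/1.849 = 39.0644 min; τ₂ = 47.79/1.849 = 25.8464 min.
Tank 1: C₁ = C_in(1 − e^(−t/τ₁)). Tank 2 (τ₁ ≠ τ₂): C₂ = C_in[1 − (τ₁ e^(−t/τ₁) − τ₂ e^(−t/τ₂))/(τ₁ − τ₂)].
At t = 49.71: e^(−t/τ₁) = 0.280126, e^(−t/τ₂) = 0.146126.
C₂ = 3.146·[1 − (39.0644·0.280126 − 25.8464·0.146126)/(13.2180)] = 3.146·0.457850 = 1.44040 g/L.

1.440 g/L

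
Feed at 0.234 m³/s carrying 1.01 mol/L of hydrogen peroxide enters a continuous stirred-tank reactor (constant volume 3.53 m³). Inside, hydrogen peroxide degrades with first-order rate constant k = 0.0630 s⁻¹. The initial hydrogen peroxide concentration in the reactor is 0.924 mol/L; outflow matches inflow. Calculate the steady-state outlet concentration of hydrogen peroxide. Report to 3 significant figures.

0.518 mol/L

Species balance: V dC/dt = Q C_in − Q C − k V C.
At steady state: 0 = Q C_in − (Q + kV) C_ss, so C_ss = Q C_in/(Q + kV).
C_ss = 0.234·1.01/(0.234 + 0.0630·3.53) = 0.23634/0.45639 = 0.51785 mol/L.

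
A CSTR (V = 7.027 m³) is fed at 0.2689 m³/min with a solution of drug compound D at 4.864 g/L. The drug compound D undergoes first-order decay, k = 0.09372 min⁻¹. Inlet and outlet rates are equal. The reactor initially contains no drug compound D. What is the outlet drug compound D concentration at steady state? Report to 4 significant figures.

V dC/dt = Q(C_in − C) − k V C.
At steady state: 0 = Q C_in − (Q + kV) C_ss, so C_ss = Q C_in/(Q + kV).
C_ss = 0.2689·4.864/(0.2689 + 0.09372·7.027) = 1.30793/0.927470 = 1.41021 g/L.

1.410 g/L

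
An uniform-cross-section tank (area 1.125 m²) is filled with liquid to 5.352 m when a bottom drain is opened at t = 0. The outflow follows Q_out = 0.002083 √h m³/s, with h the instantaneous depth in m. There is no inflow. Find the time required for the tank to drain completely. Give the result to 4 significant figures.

2499 s

A dh/dt = −Q_out = −0.002083 √h.
This is separable: 2 d(√h)/dt = −0.002083/A, so √h = √h₀ − (0.002083/(2A)) t.
Tank is empty when √h = 0: t_empty = 2A√h₀/0.002083.
t_empty = 2·1.125·√5.352/0.002083 = 2.25000·2.31344/0.002083 = 2498.91 s.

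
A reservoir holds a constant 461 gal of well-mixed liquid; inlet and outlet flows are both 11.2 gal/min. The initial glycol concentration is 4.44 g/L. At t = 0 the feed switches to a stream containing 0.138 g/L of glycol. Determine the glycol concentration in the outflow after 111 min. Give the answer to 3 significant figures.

0.428 g/L

Transient balance on the dissolved component: V dC/dt = Q(C_in − C).
So dC/dt = (C_in − C)/τ with τ = V/Q = 461/11.2 = 41.161 min.
Solution: C(t) = C_in + (C₀ − C_in) e^(−t/τ).
C(111) = 0.138 + (4.44 − 0.138)·e^(−111/41.161) = 0.138 + (4.3020)·0.067425 = 0.42806 g/L.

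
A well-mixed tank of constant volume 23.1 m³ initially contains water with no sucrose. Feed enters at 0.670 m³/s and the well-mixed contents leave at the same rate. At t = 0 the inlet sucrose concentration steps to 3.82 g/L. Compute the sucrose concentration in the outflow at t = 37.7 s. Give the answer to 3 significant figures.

2.54 g/L

Unsteady species balance (constant V, well mixed): V dC/dt = Q(C_in − C).
Time constant τ = V/Q = 23.1/0.670 = 34.478 s.
This is linear first-order; C(t) = C_in + (C₀ − C_in) e^(−t/τ).
C(37.7) = 3.82 + (0 − 3.82)·e^(−37.7/34.478) = 3.82 + (-3.8200)·0.33505 = 2.5401 g/L.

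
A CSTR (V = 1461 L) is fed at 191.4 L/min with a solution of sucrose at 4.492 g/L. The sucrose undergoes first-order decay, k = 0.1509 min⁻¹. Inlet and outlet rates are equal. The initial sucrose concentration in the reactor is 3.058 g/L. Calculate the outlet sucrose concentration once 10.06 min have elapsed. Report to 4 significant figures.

2.144 g/L

Species balance: V dC/dt = Q C_in − Q C − k V C.
This is linear with rate a = Q/V + k = 0.281906 min⁻¹.
C_ss = Q C_in/(Q + kV) = 2.08750 g/L; C(t) = C_ss + (C₀ − C_ss) e^(−a t).
C(10.06) = 2.08750 + (0.970498)·e^(−0.281906·10.06) = 2.08750 + (0.970498)·0.0586612 = 2.14443 g/L.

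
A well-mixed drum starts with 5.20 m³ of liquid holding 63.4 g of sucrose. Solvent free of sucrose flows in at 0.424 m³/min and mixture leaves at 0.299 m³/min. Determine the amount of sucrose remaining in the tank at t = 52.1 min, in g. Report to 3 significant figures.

9.09 g

Let m(t) be the amount of sucrose. Volume: V(t) = V₀ + (Q_in − Q_out) t = 5.20 + 0.12500 t; V(52.1) = 11.713 m³.
No sucrose enters, so dm/dt = −Q_out · (m/V).
Separate: dm/m = −Q_out dt/V(t) ⇒ ln(m/m₀) = −(Q_out/(Q_in−Q_out)) ln(V/V₀).
m = m₀ (V₀/V)^(Q_out/(Q_in−Q_out)) = 63.4 × (5.20/11.713)^(2.3920) = 9.0899 g.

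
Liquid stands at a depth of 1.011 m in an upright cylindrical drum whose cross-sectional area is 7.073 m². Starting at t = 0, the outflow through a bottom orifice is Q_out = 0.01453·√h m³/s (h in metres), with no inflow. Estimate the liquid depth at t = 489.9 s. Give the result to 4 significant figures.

A dh/dt = −Q_out = −0.01453 √h.
Separate and integrate: 2(√h − √h₀) = −(0.01453/A) t.
√h = √1.011 − 0.01453·489.9/(2·7.073) = 1.00548 − 0.503199 = 0.502286.
h = 0.502286² = 0.252292 m.

0.2523 m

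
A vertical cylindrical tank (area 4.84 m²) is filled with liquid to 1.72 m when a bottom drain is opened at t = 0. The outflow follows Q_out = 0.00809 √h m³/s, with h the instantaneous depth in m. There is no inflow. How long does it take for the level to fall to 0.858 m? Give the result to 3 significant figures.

461 s

Mass balance (ρ constant): A dh/dt = −0.00809 √h.
This is separable: 2 d(√h)/dt = −0.00809/A, so √h = √h₀ − (0.00809/(2A)) t.
t = 2A(√h₀ − √h)/0.00809 = 2·4.84·(√1.72 − √0.858)/0.00809
  = 9.6800 × (1.3115 − 0.92628) / 0.00809 = 460.91 s.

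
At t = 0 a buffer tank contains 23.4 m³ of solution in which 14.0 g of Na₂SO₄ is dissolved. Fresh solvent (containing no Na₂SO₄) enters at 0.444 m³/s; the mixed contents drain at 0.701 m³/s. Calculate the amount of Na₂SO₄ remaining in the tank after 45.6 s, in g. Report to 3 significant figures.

2.10 g

Total volume: dV/dt = Q_in − Q_out = -0.25700 m³/s, so V(t) = 23.4 − 0.25700 t and V(45.6) = 11.681 m³.
No Na₂SO₄ enters, so dm/dt = −Q_out · (m/V).
dm/m = −Q_out dt/(V₀ − 0.25700 t); integrating gives ln(m/m₀) = −(Q_out/(Q_in−Q_out)) ln(V/V₀).
m = m₀ (V₀/V)^(Q_out/(Q_in−Q_out)) = 14.0 × (23.4/11.681)^(-2.7276) = 2.1042 g.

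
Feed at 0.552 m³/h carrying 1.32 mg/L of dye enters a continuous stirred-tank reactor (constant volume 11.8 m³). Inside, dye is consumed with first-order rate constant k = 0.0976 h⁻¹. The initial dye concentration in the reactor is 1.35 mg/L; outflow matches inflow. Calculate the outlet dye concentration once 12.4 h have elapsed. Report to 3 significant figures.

Accumulation = in − out − consumed: V dC/dt = Q C_in − Q C − k V C.
This is linear with rate a = Q/V + k = 0.14438 h⁻¹.
C_ss = Q C_in/(Q + kV) = 0.42769 mg/L; C(t) = C_ss + (C₀ − C_ss) e^(−a t).
C(12.4) = 0.42769 + (0.92231)·e^(−0.14438·12.4) = 0.42769 + (0.92231)·0.16691 = 0.58163 mg/L.

0.582 mg/L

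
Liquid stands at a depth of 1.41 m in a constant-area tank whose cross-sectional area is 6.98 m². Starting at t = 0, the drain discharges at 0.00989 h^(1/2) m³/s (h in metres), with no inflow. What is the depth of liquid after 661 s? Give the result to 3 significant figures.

0.517 m

With no inflow, A dh/dt = −0.00989 √h.
Separate and integrate: 2(√h − √h₀) = −(0.00989/A) t.
√h = √1.41 − 0.00989·661/(2·6.98) = 1.1874 − 0.46829 = 0.71915.
h = 0.71915² = 0.51717 m.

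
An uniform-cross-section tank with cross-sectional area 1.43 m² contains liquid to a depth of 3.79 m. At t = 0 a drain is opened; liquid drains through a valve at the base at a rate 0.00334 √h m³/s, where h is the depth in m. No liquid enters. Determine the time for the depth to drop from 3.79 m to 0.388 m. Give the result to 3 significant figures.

1130 s

A dh/dt = −Q_out = −0.00334 √h.
Separate and integrate: 2(√h − √h₀) = −(0.00334/A) t.
t = 2A(√h₀ − √h)/0.00334 = 2·1.43·(√3.79 − √0.388)/0.00334
  = 2.8600 × (1.9468 − 0.62290) / 0.00334 = 1133.6 s.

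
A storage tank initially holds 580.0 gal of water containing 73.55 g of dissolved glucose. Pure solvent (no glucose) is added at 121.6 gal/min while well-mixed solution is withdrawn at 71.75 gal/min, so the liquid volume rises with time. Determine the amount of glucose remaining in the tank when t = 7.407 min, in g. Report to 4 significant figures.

36.19 g

Let m(t) be the amount of glucose. Volume: V(t) = V₀ + (Q_in − Q_out) t = 580.0 + 49.8500 t; V(7.407) = 949.239 gal.
No glucose enters, so dm/dt = −Q_out · (m/V).
Separate: dm/m = −Q_out dt/V(t) ⇒ ln(m/m₀) = −(Q_out/(Q_in−Q_out)) ln(V/V₀).
m = m₀ (V₀/V)^(Q_out/(Q_in−Q_out)) = 73.55 × (580.0/949.239)^(1.43932) = 36.1946 g.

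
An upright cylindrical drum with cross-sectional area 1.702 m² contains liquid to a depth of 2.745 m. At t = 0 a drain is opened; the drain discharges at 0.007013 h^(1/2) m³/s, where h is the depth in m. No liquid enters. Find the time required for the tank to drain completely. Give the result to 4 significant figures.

804.2 s

With no inflow, A dh/dt = −0.007013 √h.
Separate and integrate: 2(√h − √h₀) = −(0.007013/A) t.
Tank is empty when √h = 0: t_empty = 2A√h₀/0.007013.
t_empty = 2·1.702·√2.745/0.007013 = 3.40400·1.65680/0.007013 = 804.187 s.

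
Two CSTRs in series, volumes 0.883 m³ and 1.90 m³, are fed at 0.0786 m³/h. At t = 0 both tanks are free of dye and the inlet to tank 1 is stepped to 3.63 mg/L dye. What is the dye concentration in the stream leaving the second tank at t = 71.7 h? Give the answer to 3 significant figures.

Species balance on tank i: dCᵢ/dt = (Cᵢ₋₁ − Cᵢ)/τᵢ with τᵢ = Vᵢ/Q.
τ₁ = 0.883/0.0786 = 11.234 h; τ₂ = 1.90/0.0786 = 24.173 h.
Tank 1: C₁ = C_in(1 − e^(−t/τ₁)). Tank 2 (τ₁ ≠ τ₂): C₂ = C_in[1 − (τ₁ e^(−t/τ₁) − τ₂ e^(−t/τ₂))/(τ₁ − τ₂)].
At t = 71.7: e^(−t/τ₁) = 0.0016911, e^(−t/τ₂) = 0.051503.
C₂ = 3.63·[1 − (11.234·0.0016911 − 24.173·0.051503)/(-12.939)] = 3.63·0.90525 = 3.2861 mg/L.

3.29 mg/L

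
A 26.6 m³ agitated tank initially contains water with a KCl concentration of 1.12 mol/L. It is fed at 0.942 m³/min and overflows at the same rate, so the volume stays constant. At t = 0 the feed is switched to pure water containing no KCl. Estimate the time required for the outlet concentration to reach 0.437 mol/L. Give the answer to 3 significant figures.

Species balance: V dC/dt = Q(C_in − C) ⇒ τ = V/Q = 28.238 min.
C(t) = C_in + (C₀ − C_in) e^(−t/τ). Set C = 0.437 and solve for t:
e^(−t/τ) = (C − C_in)/(C₀ − C_in) = (0.437 − 0)/(1.12 − 0) = 0.39018
t = −τ ln(…) = 28.238 × 0.94115 = 26.576 min.

26.6 min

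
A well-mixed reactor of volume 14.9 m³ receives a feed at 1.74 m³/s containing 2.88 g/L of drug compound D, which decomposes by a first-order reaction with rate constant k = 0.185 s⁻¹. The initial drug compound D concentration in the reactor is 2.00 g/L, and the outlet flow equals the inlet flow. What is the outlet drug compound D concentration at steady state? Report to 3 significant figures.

1.11 g/L

V dC/dt = Q(C_in − C) − k V C.
At steady state: 0 = Q C_in − (Q + kV) C_ss, so C_ss = Q C_in/(Q + kV).
C_ss = 1.74·2.88/(1.74 + 0.185·14.9) = 5.0112/4.4965 = 1.1145 g/L.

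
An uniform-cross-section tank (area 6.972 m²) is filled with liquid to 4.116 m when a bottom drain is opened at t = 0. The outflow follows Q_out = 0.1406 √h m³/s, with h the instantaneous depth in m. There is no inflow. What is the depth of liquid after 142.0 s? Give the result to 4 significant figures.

With no inflow, A dh/dt = −0.1406 √h.
This is separable: 2 d(√h)/dt = −0.1406/A, so √h = √h₀ − (0.1406/(2A)) t.
√h = √4.116 − 0.1406·142.0/(2·6.972) = 2.02879 − 1.43181 = 0.596980.
h = 0.596980² = 0.356385 m.

0.3564 m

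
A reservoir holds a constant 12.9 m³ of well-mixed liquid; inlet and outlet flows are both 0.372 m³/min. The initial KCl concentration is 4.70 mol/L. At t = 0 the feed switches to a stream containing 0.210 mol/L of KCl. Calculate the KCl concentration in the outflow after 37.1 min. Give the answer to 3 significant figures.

1.75 mol/L

Accumulation = in − out for the solute gives V dC/dt = Q(C_in − C).
So dC/dt = (C_in − C)/τ with τ = V/Q = 12.9/0.372 = 34.677 min.
Integrating: C(t) = C_in + (C₀ − C_in) e^(−t/τ).
C(37.1) = 0.210 + (4.70 − 0.210)·e^(−37.1/34.677) = 0.210 + (4.4900)·0.34306 = 1.7503 mol/L.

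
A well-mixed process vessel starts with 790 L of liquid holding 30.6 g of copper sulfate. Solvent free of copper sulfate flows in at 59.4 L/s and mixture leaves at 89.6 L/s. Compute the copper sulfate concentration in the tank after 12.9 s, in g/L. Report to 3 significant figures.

Let m(t) be the amount of copper sulfate. Volume: V(t) = V₀ + (Q_in − Q_out) t = 790 − 30.200 t; V(12.9) = 400.42 L.
Species balance (pure solvent in): dm/dt = −Q_out · m/V(t).
Separate: dm/m = −Q_out dt/V(t) ⇒ ln(m/m₀) = −(Q_out/(Q_in−Q_out)) ln(V/V₀).
m = m₀ (V₀/V)^(Q_out/(Q_in−Q_out)) = 30.6 × (790/400.42)^(-2.9669) = 4.0753 g.
C = m/V = 4.0753/400.42 = 0.010178 g/L.

0.0102 g/L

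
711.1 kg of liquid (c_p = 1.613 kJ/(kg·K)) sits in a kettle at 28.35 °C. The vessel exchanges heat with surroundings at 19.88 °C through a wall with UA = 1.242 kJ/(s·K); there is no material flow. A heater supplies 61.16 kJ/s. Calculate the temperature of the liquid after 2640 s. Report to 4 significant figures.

66.78 °C

Lumped-capacitance energy balance: M c_p dT/dt = UA(T_amb − T) + Q̇.
dT/dt = (T_ss − T)/τ with T_ss = T_amb + Q̇/UA = 19.88 + 61.16/1.242 = 69.1232 °C, τ = M c_p/UA = 711.1·1.613/1.242 = 923.514 s.
This is linear first-order; T(t) = T_ss + (T₀ − T_ss) e^(−t/τ).
T(2640) = 69.1232 + (-40.7732)·0.0573463 = 66.7850 °C.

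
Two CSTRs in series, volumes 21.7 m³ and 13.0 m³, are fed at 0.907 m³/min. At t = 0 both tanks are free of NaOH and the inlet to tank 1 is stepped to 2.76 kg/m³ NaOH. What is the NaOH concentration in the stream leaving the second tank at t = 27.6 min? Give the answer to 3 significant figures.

1.19 kg/m³

Species balance on tank i: dCᵢ/dt = (Cᵢ₋₁ − Cᵢ)/τᵢ with τᵢ = Vᵢ/Q.
τ₁ = 21.7/0.907 = 23.925 min; τ₂ = 13.0/0.907 = 14.333 min.
Tank 1: C₁ = C_in(1 − e^(−t/τ₁)). Tank 2 (τ₁ ≠ τ₂): C₂ = C_in[1 − (τ₁ e^(−t/τ₁) − τ₂ e^(−t/τ₂))/(τ₁ − τ₂)].
At t = 27.6: e^(−t/τ₁) = 0.31550, e^(−t/τ₂) = 0.14578.
C₂ = 2.76·[1 − (23.925·0.31550 − 14.333·0.14578)/(9.5921)] = 2.76·0.43091 = 1.1893 kg/m³.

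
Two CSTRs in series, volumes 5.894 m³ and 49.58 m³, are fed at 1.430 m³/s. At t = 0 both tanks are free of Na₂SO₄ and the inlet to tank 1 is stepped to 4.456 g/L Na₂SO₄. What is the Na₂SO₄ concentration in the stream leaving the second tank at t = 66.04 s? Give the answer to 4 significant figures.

3.703 g/L

Each tank obeys Vᵢ dCᵢ/dt = Q(Cᵢ₋₁ − Cᵢ), so τᵢ = Vᵢ/Q.
τ₁ = 5.894/1.430 = 4.12168 s; τ₂ = 49.58/1.430 = 34.6713 s.
Tank 1: C₁ = C_in(1 − e^(−t/τ₁)). Tank 2 (τ₁ ≠ τ₂): C₂ = C_in[1 − (τ₁ e^(−t/τ₁) − τ₂ e^(−t/τ₂))/(τ₁ − τ₂)].
At t = 66.04: e^(−t/τ₁) = 1.10020e-07, e^(−t/τ₂) = 0.148861.
C₂ = 4.456·[1 − (4.12168·1.10020e-07 − 34.6713·0.148861)/(-30.5497)] = 4.456·0.831055 = 3.70318 g/L.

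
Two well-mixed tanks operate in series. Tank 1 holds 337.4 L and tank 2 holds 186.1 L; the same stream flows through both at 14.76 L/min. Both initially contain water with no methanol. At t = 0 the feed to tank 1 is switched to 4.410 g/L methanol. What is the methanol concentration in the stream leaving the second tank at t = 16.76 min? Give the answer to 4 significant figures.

Each tank obeys Vᵢ dCᵢ/dt = Q(Cᵢ₋₁ − Cᵢ), so τᵢ = Vᵢ/Q.
τ₁ = 337.4/14.76 = 22.8591 min; τ₂ = 186.1/14.76 = 12.6084 min.
Solving the cascade with C₁(0)=C₂(0)=0 gives C₂(t) = C_in[1 − (τ₁ e^(−t/τ₁) − τ₂ e^(−t/τ₂))/(τ₁ − τ₂)].
At t = 16.76: e^(−t/τ₁) = 0.480375, e^(−t/τ₂) = 0.264670.
C₂ = 4.410·[1 − (22.8591·0.480375 − 12.6084·0.264670)/(10.2507)] = 4.410·0.254306 = 1.12149 g/L.

1.121 g/L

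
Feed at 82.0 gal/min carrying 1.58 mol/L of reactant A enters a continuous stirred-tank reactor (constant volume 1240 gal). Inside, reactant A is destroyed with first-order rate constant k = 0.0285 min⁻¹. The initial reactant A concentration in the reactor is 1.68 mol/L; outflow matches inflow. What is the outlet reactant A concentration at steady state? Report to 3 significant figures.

V dC/dt = Q(C_in − C) − k V C.
At steady state: 0 = Q C_in − (Q + kV) C_ss, so C_ss = Q C_in/(Q + kV).
C_ss = 82.0·1.58/(82.0 + 0.0285·1240) = 129.56/117.34 = 1.1041 mol/L.

1.10 mol/L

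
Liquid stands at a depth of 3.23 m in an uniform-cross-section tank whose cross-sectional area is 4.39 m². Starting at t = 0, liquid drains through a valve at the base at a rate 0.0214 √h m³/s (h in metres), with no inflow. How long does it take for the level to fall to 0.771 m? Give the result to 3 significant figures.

377 s

With no inflow, A dh/dt = −0.0214 √h.
∫ h^(−1/2) dh = −(0.0214/A) ∫ dt, giving 2√h = 2√h₀ − (0.0214/A) t.
t = 2A(√h₀ − √h)/0.0214 = 2·4.39·(√3.23 − √0.771)/0.0214
  = 8.7800 × (1.7972 − 0.87807) / 0.0214 = 377.11 s.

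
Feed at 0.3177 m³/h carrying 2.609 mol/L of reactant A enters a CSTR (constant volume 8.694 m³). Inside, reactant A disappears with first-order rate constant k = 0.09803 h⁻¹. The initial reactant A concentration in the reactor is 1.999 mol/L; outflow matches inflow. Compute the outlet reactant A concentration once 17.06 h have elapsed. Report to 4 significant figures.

Species balance: V dC/dt = Q C_in − Q C − k V C.
dC/dt = (Q/V) C_in − (Q/V + k) C; effective rate a = Q/V + k = 0.0365424 + 0.09803 = 0.134572 h⁻¹.
C_ss = Q C_in/(Q + kV) = 0.708460 mol/L; C(t) = C_ss + (C₀ − C_ss) e^(−a t).
C(17.06) = 0.708460 + (1.29054)·e^(−0.134572·17.06) = 0.708460 + (1.29054)·0.100680 = 0.838392 mol/L.

0.8384 mol/L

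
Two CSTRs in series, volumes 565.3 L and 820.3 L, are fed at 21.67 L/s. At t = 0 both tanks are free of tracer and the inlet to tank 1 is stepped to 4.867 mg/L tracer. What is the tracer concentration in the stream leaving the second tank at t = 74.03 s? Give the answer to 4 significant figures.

3.284 mg/L

Each tank obeys Vᵢ dCᵢ/dt = Q(Cᵢ₋₁ − Cᵢ), so τᵢ = Vᵢ/Q.
τ₁ = 565.3/21.67 = 26.0868 s; τ₂ = 820.3/21.67 = 37.8542 s.
Solving the cascade with C₁(0)=C₂(0)=0 gives C₂(t) = C_in[1 − (τ₁ e^(−t/τ₁) − τ₂ e^(−t/τ₂))/(τ₁ − τ₂)].
At t = 74.03: e^(−t/τ₁) = 0.0585521, e^(−t/τ₂) = 0.141471.
C₂ = 4.867·[1 − (26.0868·0.0585521 − 37.8542·0.141471)/(-11.7674)] = 4.867·0.674710 = 3.28381 mg/L.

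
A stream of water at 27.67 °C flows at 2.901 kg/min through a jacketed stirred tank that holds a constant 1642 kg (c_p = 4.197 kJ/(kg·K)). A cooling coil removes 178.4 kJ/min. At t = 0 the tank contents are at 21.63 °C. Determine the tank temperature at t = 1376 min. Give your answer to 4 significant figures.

M c_p dT/dt = ṁ c_p (T_in − T) − Q̇.
τ = M/ṁ = 566.012 min; T_ss = T_in − Q̇/(ṁ c_p) = 27.67 − 178.4/(2.901·4.197) = 13.0176 °C.
T approaches T_ss exponentially: T(t) = T_ss + (T₀ − T_ss) e^(−t/τ).
T(1376) = 13.0176 + (8.61238)·e^(−1376/566.012) = 13.0176 + (8.61238)·0.0879449 = 13.7750 °C.

13.78 °C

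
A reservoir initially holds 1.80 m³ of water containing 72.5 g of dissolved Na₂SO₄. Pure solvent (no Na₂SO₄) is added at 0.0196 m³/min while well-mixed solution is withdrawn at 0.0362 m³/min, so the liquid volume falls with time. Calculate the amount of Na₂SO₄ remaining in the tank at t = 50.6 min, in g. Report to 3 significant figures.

18.4 g

Total volume: dV/dt = Q_in − Q_out = -0.016600 m³/min, so V(t) = 1.80 − 0.016600 t and V(50.6) = 0.96004 m³.
Species balance (pure solvent in): dm/dt = −Q_out · m/V(t).
dm/m = −Q_out dt/(V₀ − 0.016600 t); integrating gives ln(m/m₀) = −(Q_out/(Q_in−Q_out)) ln(V/V₀).
m = m₀ (V₀/V)^(Q_out/(Q_in−Q_out)) = 72.5 × (1.80/0.96004)^(-2.1807) = 18.409 g.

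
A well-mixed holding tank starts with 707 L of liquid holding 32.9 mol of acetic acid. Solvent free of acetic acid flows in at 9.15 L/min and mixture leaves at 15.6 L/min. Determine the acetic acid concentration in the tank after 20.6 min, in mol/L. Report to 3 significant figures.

0.0346 mol/L

Total volume: dV/dt = Q_in − Q_out = -6.4500 L/min, so V(t) = 707 − 6.4500 t and V(20.6) = 574.13 L.
Solute balance: dm/dt = 0 − Q_out C = −Q_out m/V(t).
dm/m = −Q_out dt/(V₀ − 6.4500 t); integrating gives ln(m/m₀) = −(Q_out/(Q_in−Q_out)) ln(V/V₀).
m = m₀ (V₀/V)^(Q_out/(Q_in−Q_out)) = 32.9 × (707/574.13)^(-2.4186) = 19.885 mol.
C = m/V = 19.885/574.13 = 0.034636 mol/L.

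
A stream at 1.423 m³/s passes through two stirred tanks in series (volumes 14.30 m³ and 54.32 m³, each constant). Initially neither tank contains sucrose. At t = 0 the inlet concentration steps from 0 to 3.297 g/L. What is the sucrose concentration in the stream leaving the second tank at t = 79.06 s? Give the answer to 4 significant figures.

2.733 g/L

Each tank obeys Vᵢ dCᵢ/dt = Q(Cᵢ₋₁ − Cᵢ), so τᵢ = Vᵢ/Q.
τ₁ = 14.30/1.423 = 10.0492 s; τ₂ = 54.32/1.423 = 38.1729 s.
Solving the cascade with C₁(0)=C₂(0)=0 gives C₂(t) = C_in[1 − (τ₁ e^(−t/τ₁) − τ₂ e^(−t/τ₂))/(τ₁ − τ₂)].
At t = 79.06: e^(−t/τ₁) = 0.000383068, e^(−t/τ₂) = 0.126047.
C₂ = 3.297·[1 − (10.0492·0.000383068 − 38.1729·0.126047)/(-28.1237)] = 3.297·0.829051 = 2.73338 g/L.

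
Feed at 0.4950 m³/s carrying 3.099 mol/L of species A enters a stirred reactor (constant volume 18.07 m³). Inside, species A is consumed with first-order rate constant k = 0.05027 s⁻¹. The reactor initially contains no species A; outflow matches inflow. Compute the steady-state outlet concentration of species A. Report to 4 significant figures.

Species balance: V dC/dt = Q C_in − Q C − k V C.
Steady state (dC/dt = 0): C_ss = Q C_in/(Q + kV) = C_in/(1 + kV/Q).
C_ss = 0.4950·3.099/(0.4950 + 0.05027·18.07) = 1.53401/1.40338 = 1.09308 mol/L.

1.093 mol/L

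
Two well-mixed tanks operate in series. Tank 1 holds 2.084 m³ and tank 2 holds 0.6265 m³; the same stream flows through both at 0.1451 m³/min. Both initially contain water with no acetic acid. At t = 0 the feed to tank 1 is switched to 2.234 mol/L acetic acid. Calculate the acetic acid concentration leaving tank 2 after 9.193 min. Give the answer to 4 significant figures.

0.6640 mol/L

Species balance on tank i: dCᵢ/dt = (Cᵢ₋₁ − Cᵢ)/τᵢ with τᵢ = Vᵢ/Q.
τ₁ = 2.084/0.1451 = 14.3625 min; τ₂ = 0.6265/0.1451 = 4.31771 min.
Solving the cascade with C₁(0)=C₂(0)=0 gives C₂(t) = C_in[1 − (τ₁ e^(−t/τ₁) − τ₂ e^(−t/τ₂))/(τ₁ − τ₂)].
At t = 9.193: e^(−t/τ₁) = 0.527256, e^(−t/τ₂) = 0.118940.
C₂ = 2.234·[1 − (14.3625·0.527256 − 4.31771·0.118940)/(10.0448)] = 2.234·0.297231 = 0.664015 mol/L.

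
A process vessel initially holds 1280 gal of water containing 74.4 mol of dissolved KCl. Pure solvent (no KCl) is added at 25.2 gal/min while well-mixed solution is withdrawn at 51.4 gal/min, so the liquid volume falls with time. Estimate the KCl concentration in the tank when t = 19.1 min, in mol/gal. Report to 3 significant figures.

Let m(t) be the amount of KCl. Volume: V(t) = V₀ + (Q_in − Q_out) t = 1280 − 26.200 t; V(19.1) = 779.58 gal.
No KCl enters, so dm/dt = −Q_out · (m/V).
Separate: dm/m = −Q_out dt/V(t) ⇒ ln(m/m₀) = −(Q_out/(Q_in−Q_out)) ln(V/V₀).
m = m₀ (V₀/V)^(Q_out/(Q_in−Q_out)) = 74.4 × (1280/779.58)^(-1.9618) = 28.125 mol.
C = m/V = 28.125/779.58 = 0.036077 mol/gal.

0.0361 mol/gal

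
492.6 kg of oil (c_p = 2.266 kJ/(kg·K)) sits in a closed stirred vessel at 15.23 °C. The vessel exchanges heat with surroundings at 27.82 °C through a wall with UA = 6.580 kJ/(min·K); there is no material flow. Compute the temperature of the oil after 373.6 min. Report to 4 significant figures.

26.43 °C

Energy balance: M c_p dT/dt = −UA(T − T_amb).
dT/dt = (T_ss − T)/τ with T_ss = T_amb = 27.8200 °C, τ = M c_p/UA = 492.6·2.266/6.580 = 169.640 min.
This is linear first-order; T(t) = T_ss + (T₀ − T_ss) e^(−t/τ).
T(373.6) = 27.8200 + (-12.5900)·0.110547 = 26.4282 °C.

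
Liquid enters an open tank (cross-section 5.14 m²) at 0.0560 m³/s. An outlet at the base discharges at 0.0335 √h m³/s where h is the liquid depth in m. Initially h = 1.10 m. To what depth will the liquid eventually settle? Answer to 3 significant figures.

A dh/dt = Q_in − 0.0335 √h. Steady state requires inflow = outflow:
Q_in = 0.0335 √h_ss ⇒ √h_ss = 0.0560/0.0335 = 1.6716.
h_ss = 1.6716² = 2.7944 m. (Since h₀ = 1.10 m < h_ss, the level will rise toward this value.)

2.79 m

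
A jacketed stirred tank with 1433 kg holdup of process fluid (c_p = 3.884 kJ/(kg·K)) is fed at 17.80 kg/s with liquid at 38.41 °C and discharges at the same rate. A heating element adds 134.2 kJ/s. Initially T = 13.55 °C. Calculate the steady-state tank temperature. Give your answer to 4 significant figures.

40.35 °C

Energy balance: M c_p dT/dt = ṁ c_p (T_in − T) + 134.2.
At steady state dT/dt = 0 ⇒ T_ss = T_in + Q̇/(ṁ c_p) = 38.41 + 134.2/(17.80·3.884) = 40.3511 °C.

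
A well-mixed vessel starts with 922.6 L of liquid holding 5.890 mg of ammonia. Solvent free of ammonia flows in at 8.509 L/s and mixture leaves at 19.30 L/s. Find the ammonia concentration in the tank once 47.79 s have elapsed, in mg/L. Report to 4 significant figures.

Let m(t) be the amount of ammonia. Volume: V(t) = V₀ + (Q_in − Q_out) t = 922.6 − 10.7910 t; V(47.79) = 406.898 L.
Solute balance: dm/dt = 0 − Q_out C = −Q_out m/V(t).
Separate: dm/m = −Q_out dt/V(t) ⇒ ln(m/m₀) = −(Q_out/(Q_in−Q_out)) ln(V/V₀).
m = m₀ (V₀/V)^(Q_out/(Q_in−Q_out)) = 5.890 × (922.6/406.898)^(-1.78853) = 1.36221 mg.
C = m/V = 1.36221/406.898 = 0.00334779 mg/L.

0.003348 mg/L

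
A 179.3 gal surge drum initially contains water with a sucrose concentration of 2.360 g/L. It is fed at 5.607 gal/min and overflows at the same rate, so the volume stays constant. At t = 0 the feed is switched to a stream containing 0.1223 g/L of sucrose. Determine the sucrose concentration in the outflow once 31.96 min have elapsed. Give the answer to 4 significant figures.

0.9460 g/L

Species balance on the tank: V dC/dt = Q(C_in − C).
Time constant τ = V/Q = 179.3/5.607 = 31.9779 min.
Solution: C(t) = C_in + (C₀ − C_in) e^(−t/τ).
C(31.96) = 0.1223 + (2.360 − 0.1223)·e^(−31.96/31.9779) = 0.1223 + (2.23770)·0.368085 = 0.945964 g/L.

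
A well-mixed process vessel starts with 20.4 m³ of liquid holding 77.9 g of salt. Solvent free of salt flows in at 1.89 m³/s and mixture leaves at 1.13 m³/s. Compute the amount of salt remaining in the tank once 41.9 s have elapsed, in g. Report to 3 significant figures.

19.2 g

Let m(t) be the amount of salt. Volume: V(t) = V₀ + (Q_in − Q_out) t = 20.4 + 0.76000 t; V(41.9) = 52.244 m³.
No salt enters, so dm/dt = −Q_out · (m/V).
dm/m = −Q_out dt/(V₀ + 0.76000 t); integrating gives ln(m/m₀) = −(Q_out/(Q_in−Q_out)) ln(V/V₀).
m = m₀ (V₀/V)^(Q_out/(Q_in−Q_out)) = 77.9 × (20.4/52.244)^(1.4868) = 19.244 g.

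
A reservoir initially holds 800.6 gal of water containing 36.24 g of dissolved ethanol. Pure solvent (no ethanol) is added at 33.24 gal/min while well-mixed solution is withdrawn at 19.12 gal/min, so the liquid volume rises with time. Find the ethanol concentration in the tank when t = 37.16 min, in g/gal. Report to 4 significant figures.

Let m(t) be the amount of ethanol. Volume: V(t) = V₀ + (Q_in − Q_out) t = 800.6 + 14.1200 t; V(37.16) = 1325.30 gal.
Solute balance: dm/dt = 0 − Q_out C = −Q_out m/V(t).
dm/m = −Q_out dt/(V₀ + 14.1200 t); integrating gives ln(m/m₀) = −(Q_out/(Q_in−Q_out)) ln(V/V₀).
m = m₀ (V₀/V)^(Q_out/(Q_in−Q_out)) = 36.24 × (800.6/1325.30)^(1.35411) = 18.3137 g.
C = m/V = 18.3137/1325.30 = 0.0138185 g/gal.

0.01382 g/gal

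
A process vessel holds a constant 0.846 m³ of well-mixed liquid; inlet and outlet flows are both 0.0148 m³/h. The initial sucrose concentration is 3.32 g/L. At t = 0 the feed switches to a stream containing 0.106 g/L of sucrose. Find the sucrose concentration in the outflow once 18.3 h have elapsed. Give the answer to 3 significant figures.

2.44 g/L

Transient balance on the dissolved component: V dC/dt = Q(C_in − C).
So dC/dt = (C_in − C)/τ with τ = V/Q = 0.846/0.0148 = 57.162 h.
C approaches C_in exponentially: C(t) = C_in + (C₀ − C_in) e^(−t/τ).
C(18.3) = 0.106 + (3.32 − 0.106)·e^(−18.3/57.162) = 0.106 + (3.2140)·0.72605 = 2.4395 g/L.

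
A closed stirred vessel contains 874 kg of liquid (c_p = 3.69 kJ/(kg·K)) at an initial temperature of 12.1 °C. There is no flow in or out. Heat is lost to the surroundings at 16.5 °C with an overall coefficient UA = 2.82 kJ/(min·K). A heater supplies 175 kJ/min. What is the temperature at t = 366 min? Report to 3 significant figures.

30.3 °C

Lumped-capacitance energy balance: M c_p dT/dt = UA(T_amb − T) + Q̇.
dT/dt = (T_ss − T)/τ with T_ss = T_amb + Q̇/UA = 16.5 + 175/2.82 = 78.557 °C, τ = M c_p/UA = 874·3.69/2.82 = 1143.6 min.
Integrating: T(t) = T_ss + (T₀ − T_ss) e^(−t/τ).
T(366) = 78.557 + (-66.457)·0.72613 = 30.301 °C.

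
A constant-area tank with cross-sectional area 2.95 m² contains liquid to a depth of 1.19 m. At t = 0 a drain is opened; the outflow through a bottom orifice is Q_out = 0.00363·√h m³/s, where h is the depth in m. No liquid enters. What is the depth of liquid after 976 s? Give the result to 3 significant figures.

0.240 m

With no inflow, A dh/dt = −0.00363 √h.
∫ h^(−1/2) dh = −(0.00363/A) ∫ dt, giving 2√h = 2√h₀ − (0.00363/A) t.
√h = √1.19 − 0.00363·976/(2·2.95) = 1.0909 − 0.60049 = 0.49038.
h = 0.49038² = 0.24048 m.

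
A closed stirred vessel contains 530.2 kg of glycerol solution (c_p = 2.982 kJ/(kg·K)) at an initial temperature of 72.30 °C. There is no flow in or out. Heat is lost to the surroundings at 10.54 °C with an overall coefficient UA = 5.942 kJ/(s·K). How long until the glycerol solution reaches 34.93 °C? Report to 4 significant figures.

First-law balance (no shaft work): M c_p dT/dt = −UA(T − T_amb).
τ = M c_p/UA = 266.082 s; T_ss = T_amb = 10.5400 °C.
T(t) = T_ss + (T₀ − T_ss)e^(−t/τ); set T = 34.93:
t = −τ ln[(T − T_ss)/(T₀ − T_ss)] = −266.082 · ln(0.394916) = 247.212 s.

247.2 s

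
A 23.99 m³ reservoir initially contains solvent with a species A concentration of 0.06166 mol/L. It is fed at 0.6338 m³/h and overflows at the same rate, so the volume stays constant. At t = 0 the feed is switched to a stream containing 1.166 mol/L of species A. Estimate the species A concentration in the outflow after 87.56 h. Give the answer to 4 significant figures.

Species balance on the tank: V dC/dt = Q(C_in − C).
Time constant τ = V/Q = 23.99/0.6338 = 37.8511 h.
Integrating: C(t) = C_in + (C₀ − C_in) e^(−t/τ).
C(87.56) = 1.166 + (0.06166 − 1.166)·e^(−87.56/37.8511) = 1.166 + (-1.10434)·0.0989365 = 1.05674 mol/L.

1.057 mol/L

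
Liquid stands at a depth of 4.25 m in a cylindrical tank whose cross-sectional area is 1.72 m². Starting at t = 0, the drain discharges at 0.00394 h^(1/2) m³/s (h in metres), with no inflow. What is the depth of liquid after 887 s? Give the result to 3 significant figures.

With no inflow, A dh/dt = −0.00394 √h.
∫ h^(−1/2) dh = −(0.00394/A) ∫ dt, giving 2√h = 2√h₀ − (0.00394/A) t.
√h = √4.25 − 0.00394·887/(2·1.72) = 2.0616 − 1.0159 = 1.0456.
h = 1.0456² = 1.0933 m.

1.09 m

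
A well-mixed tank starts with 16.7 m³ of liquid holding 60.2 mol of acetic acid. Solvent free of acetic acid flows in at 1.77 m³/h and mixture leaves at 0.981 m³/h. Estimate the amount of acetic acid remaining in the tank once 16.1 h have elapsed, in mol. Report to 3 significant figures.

29.8 mol

Total volume: dV/dt = Q_in − Q_out = 0.78900 m³/h, so V(t) = 16.7 + 0.78900 t and V(16.1) = 29.403 m³.
Solute balance: dm/dt = 0 − Q_out C = −Q_out m/V(t).
dm/m = −Q_out dt/(V₀ + 0.78900 t); integrating gives ln(m/m₀) = −(Q_out/(Q_in−Q_out)) ln(V/V₀).
m = m₀ (V₀/V)^(Q_out/(Q_in−Q_out)) = 60.2 × (16.7/29.403)^(1.2433) = 29.795 mol.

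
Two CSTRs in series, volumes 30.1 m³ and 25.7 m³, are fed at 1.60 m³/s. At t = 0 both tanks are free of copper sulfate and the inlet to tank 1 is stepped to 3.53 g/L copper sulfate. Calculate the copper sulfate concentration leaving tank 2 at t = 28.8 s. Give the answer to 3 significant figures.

1.74 g/L

Time constants: τᵢ = Vᵢ/Q for each well-mixed tank.
τ₁ = 30.1/1.60 = 18.812 s; τ₂ = 25.7/1.60 = 16.062 s.
Tank 1: C₁ = C_in(1 − e^(−t/τ₁)). Tank 2 (τ₁ ≠ τ₂): C₂ = C_in[1 − (τ₁ e^(−t/τ₁) − τ₂ e^(−t/τ₂))/(τ₁ − τ₂)].
At t = 28.8: e^(−t/τ₁) = 0.21634, e^(−t/τ₂) = 0.16646.
C₂ = 3.53·[1 − (18.812·0.21634 − 16.062·0.16646)/(2.7500)] = 3.53·0.49231 = 1.7379 g/L.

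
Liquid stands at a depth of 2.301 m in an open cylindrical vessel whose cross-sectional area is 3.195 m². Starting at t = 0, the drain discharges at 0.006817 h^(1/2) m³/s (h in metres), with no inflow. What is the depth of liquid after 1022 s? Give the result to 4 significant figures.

A dh/dt = −Q_out = −0.006817 √h.
This is separable: 2 d(√h)/dt = −0.006817/A, so √h = √h₀ − (0.006817/(2A)) t.
√h = √2.301 − 0.006817·1022/(2·3.195) = 1.51690 − 1.09029 = 0.426611.
h = 0.426611² = 0.181997 m.

0.1820 m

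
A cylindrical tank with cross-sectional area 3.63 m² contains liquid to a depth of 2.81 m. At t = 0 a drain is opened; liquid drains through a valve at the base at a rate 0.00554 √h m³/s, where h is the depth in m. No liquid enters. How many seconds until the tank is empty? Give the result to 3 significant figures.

A dh/dt = −Q_out = −0.00554 √h.
Separate and integrate: 2(√h − √h₀) = −(0.00554/A) t.
Tank is empty when √h = 0: t_empty = 2A√h₀/0.00554.
t_empty = 2·3.63·√2.81/0.00554 = 7.2600·1.6763/0.00554 = 2196.7 s.

2200 s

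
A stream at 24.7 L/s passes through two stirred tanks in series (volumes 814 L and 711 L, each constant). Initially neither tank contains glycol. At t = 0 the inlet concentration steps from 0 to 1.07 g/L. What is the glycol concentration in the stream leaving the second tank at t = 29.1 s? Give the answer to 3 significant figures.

Each tank obeys Vᵢ dCᵢ/dt = Q(Cᵢ₋₁ − Cᵢ), so τᵢ = Vᵢ/Q.
τ₁ = 814/24.7 = 32.955 s; τ₂ = 711/24.7 = 28.785 s.
Tank 1: C₁ = C_in(1 − e^(−t/τ₁)). Tank 2 (τ₁ ≠ τ₂): C₂ = C_in[1 − (τ₁ e^(−t/τ₁) − τ₂ e^(−t/τ₂))/(τ₁ − τ₂)].
At t = 29.1: e^(−t/τ₁) = 0.41354, e^(−t/τ₂) = 0.36388.
C₂ = 1.07·[1 − (32.955·0.41354 − 28.785·0.36388)/(4.1700)] = 1.07·0.24370 = 0.26076 g/L.

0.261 g/L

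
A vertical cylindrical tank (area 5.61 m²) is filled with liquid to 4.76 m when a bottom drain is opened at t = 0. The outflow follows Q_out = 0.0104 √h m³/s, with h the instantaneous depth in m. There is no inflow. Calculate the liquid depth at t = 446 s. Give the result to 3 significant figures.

Mass balance (ρ constant): A dh/dt = −0.0104 √h.
Separate and integrate: 2(√h − √h₀) = −(0.0104/A) t.
√h = √4.76 − 0.0104·446/(2·5.61) = 2.1817 − 0.41340 = 1.7683.
h = 1.7683² = 3.1270 m.

3.13 m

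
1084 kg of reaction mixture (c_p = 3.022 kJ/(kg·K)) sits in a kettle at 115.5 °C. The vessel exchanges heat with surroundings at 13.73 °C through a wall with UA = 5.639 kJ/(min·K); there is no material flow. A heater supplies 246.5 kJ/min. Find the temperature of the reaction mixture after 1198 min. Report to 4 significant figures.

64.83 °C

Lumped-capacitance energy balance: M c_p dT/dt = UA(T_amb − T) + Q̇.
dT/dt = (T_ss − T)/τ with T_ss = T_amb + Q̇/UA = 13.73 + 246.5/5.639 = 57.4434 °C, τ = M c_p/UA = 1084·3.022/5.639 = 580.927 min.
Integrating: T(t) = T_ss + (T₀ − T_ss) e^(−t/τ).
T(1198) = 57.4434 + (58.0566)·0.127171 = 64.8266 °C.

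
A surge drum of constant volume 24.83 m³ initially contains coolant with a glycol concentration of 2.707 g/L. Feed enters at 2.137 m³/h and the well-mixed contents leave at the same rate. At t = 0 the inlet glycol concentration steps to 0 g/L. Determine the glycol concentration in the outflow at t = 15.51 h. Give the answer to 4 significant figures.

Mass balance on the solute (V constant): V dC/dt = Q(C_in − C).
Time constant τ = V/Q = 24.83/2.137 = 11.6191 h.
This is linear first-order; C(t) = C_in + (C₀ − C_in) e^(−t/τ).
C(15.51) = 0 + (2.707 − 0)·e^(−15.51/11.6191) = 0 + (2.70700)·0.263192 = 0.712460 g/L.

0.7125 g/L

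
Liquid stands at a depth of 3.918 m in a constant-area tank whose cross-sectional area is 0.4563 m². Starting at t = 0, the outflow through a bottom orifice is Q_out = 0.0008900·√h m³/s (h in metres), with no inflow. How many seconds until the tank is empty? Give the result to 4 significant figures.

Volume balance on the tank: A dh/dt = −0.0008900 √h.
Separate and integrate: 2(√h − √h₀) = −(0.0008900/A) t.
Set h = 0: 2√h₀ = (0.0008900/A) t_empty ⇒ t_empty = 2A√h₀/0.0008900.
t_empty = 2·0.4563·√3.918/0.0008900 = 0.912600·1.97939/0.0008900 = 2029.66 s.

2030 s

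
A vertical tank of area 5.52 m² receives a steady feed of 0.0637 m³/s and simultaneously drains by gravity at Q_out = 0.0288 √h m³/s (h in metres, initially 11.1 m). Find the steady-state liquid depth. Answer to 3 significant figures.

Mass balance (ρ constant): A dh/dt = Q_in − 0.0288 √h. At steady state dh/dt = 0:
Q_in = 0.0288 √h_ss ⇒ √h_ss = 0.0637/0.0288 = 2.2118.
h_ss = 2.2118² = 4.8921 m. (Since h₀ = 11.1 m > h_ss, the level will fall toward this value.)

4.89 m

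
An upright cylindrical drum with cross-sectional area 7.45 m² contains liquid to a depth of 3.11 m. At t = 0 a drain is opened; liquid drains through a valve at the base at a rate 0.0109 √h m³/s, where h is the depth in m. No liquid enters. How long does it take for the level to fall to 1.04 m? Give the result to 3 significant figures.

Mass balance (ρ constant): A dh/dt = −0.0109 √h.
∫ h^(−1/2) dh = −(0.0109/A) ∫ dt, giving 2√h = 2√h₀ − (0.0109/A) t.
t = 2A(√h₀ − √h)/0.0109 = 2·7.45·(√3.11 − √1.04)/0.0109
  = 14.900 × (1.7635 − 1.0198) / 0.0109 = 1016.6 s.

1020 s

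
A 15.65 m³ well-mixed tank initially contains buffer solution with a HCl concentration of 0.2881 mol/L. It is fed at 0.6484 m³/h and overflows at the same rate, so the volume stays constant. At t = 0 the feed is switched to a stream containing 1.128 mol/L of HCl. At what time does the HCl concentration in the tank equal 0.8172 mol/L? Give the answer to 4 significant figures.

23.99 h

Species balance: V dC/dt = Q(C_in − C) ⇒ τ = V/Q = 24.1363 h.
C(t) = C_in + (C₀ − C_in) e^(−t/τ). Set C = 0.8172 and solve for t:
e^(−t/τ) = (C − C_in)/(C₀ − C_in) = (0.8172 − 1.128)/(0.2881 − 1.128) = 0.370044
t = −τ ln(…) = 24.1363 × 0.994133 = 23.9947 h.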